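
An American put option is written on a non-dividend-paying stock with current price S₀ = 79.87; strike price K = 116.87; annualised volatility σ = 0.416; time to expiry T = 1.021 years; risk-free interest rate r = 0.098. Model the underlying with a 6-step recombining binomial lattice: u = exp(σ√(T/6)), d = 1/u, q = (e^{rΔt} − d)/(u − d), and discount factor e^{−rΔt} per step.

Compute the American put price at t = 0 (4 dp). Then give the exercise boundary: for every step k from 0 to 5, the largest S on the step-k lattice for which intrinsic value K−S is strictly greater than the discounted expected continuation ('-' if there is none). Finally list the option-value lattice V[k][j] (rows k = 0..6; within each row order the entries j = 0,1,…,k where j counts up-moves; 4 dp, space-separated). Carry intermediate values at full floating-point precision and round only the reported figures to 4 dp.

Δt=0.17017, u=1.18721, d=0.84231, q=0.50596, disc=e^(-rΔt)=0.98346
k=6 terminal: V=max(K-S,0) → 88.3453 76.6655 60.2031 37.0000 4.2960 0.0000 0.0000
k=5: j=0 S=33.8647 intr=83.0053 cont=81.0725 V=83.0053[EX]; j=1 S=47.7312 intr=69.1388 cont=67.2060 V=69.1388[EX]; j=2 S=67.2754 intr=49.5946 cont=47.6618 V=49.5946[EX]; j=3 S=94.8224 intr=22.0476 cont=20.1148 V=22.0476[EX]; j=4 S=133.6489 intr=0.0000 cont=2.0873 V=2.0873[hold]; j=5 S=188.3735 intr=0.0000 cont=0.0000 V=0.0000[hold]  S*(5)=94.8224
k=4: j=0 S=40.2045 intr=76.6655 cont=74.7327 V=76.6655[EX]; j=1 S=56.6669 intr=60.2031 cont=58.2703 V=60.2031[EX]; j=2 S=79.8700 intr=37.0000 cont=35.0672 V=37.0000[EX]; j=3 S=112.5740 intr=4.2960 cont=11.7509 V=11.7509[hold]; j=4 S=158.6692 intr=0.0000 cont=1.0141 V=1.0141[hold]  S*(4)=79.8700
k=3: j=0 S=47.7312 intr=69.1388 cont=67.2060 V=69.1388[EX]; j=1 S=67.2754 intr=49.5946 cont=47.6618 V=49.5946[EX]; j=2 S=94.8224 intr=22.0476 cont=23.8243 V=23.8243[hold]; j=3 S=133.6489 intr=0.0000 cont=6.2140 V=6.2140[hold]  S*(3)=67.2754
k=2: j=0 S=56.6669 intr=60.2031 cont=58.2703 V=60.2031[EX]; j=1 S=79.8700 intr=37.0000 cont=35.9513 V=37.0000[EX]; j=2 S=112.5740 intr=4.2960 cont=14.6675 V=14.6675[hold]  S*(2)=79.8700
k=1: j=0 S=67.2754 intr=49.5946 cont=47.6618 V=49.5946[EX]; j=1 S=94.8224 intr=22.0476 cont=25.2756 V=25.2756[hold]  S*(1)=67.2754
k=0: j=0 S=79.8700 intr=37.0000 cont=36.6734 V=37.0000[EX]  S*(0)=79.8700

price = 37.0000
boundary = 79.8700 67.2754 79.8700 67.2754 79.8700 94.8224
tree:
37.0000
49.5946 25.2756
60.2031 37.0000 14.6675
69.1388 49.5946 23.8243 6.2140
76.6655 60.2031 37.0000 11.7509 1.0141
83.0053 69.1388 49.5946 22.0476 2.0873 0.0000
88.3453 76.6655 60.2031 37.0000 4.2960 0.0000 0.0000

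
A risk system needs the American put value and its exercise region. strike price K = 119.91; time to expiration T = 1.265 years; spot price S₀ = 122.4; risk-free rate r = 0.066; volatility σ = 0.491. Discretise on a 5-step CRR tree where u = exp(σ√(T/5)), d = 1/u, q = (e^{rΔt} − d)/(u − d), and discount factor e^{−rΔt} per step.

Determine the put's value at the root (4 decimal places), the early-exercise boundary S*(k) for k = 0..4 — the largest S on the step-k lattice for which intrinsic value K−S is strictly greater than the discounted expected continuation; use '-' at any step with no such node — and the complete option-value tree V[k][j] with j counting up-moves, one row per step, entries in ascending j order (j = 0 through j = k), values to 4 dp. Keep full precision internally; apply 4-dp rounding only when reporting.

price = 21.8056
boundary = - - - 58.3459 74.6908
tree:
21.8056
32.1275 11.0510
45.5687 18.2560 3.3954
61.5641 29.3227 6.5429 0.0000
74.3322 45.2192 12.6080 0.0000 0.0000
84.3062 61.5641 24.2954 0.0000 0.0000 0.0000

Δt=0.25300  u=1.28014  d=0.78117  q=0.47232  discount=0.98344
step 5 (expiry): payoffs max(K−S,0) = 84.3062 61.5641 24.2954 0.0000 0.0000 0.0000
step 4: (k=4,j=0): S=45.5778, (K−S)⁺=74.3322, hold=72.3466 ⇒ V=74.3322 exercise | (k=4,j=1): S=74.6908, (K−S)⁺=45.2192, hold=43.2335 ⇒ V=45.2192 exercise | (k=4,j=2): S=122.4000, (K−S)⁺=0.0000, hold=12.6080 ⇒ V=12.6080 continue | (k=4,j=3): S=200.5837, (K−S)⁺=0.0000, hold=0.0000 ⇒ V=0.0000 continue | (k=4,j=4): S=328.7077, (K−S)⁺=0.0000, hold=0.0000 ⇒ V=0.0000 continue  boundary S*=74.6908
step 3: (k=3,j=0): S=58.3459, (K−S)⁺=61.5641, hold=59.5785 ⇒ V=61.5641 exercise | (k=3,j=1): S=95.6146, (K−S)⁺=24.2954, hold=29.3227 ⇒ V=29.3227 continue | (k=3,j=2): S=156.6890, (K−S)⁺=0.0000, hold=6.5429 ⇒ V=6.5429 continue | (k=3,j=3): S=256.7750, (K−S)⁺=0.0000, hold=0.0000 ⇒ V=0.0000 continue  boundary S*=58.3459
step 2: (k=2,j=0): S=74.6908, (K−S)⁺=45.2192, hold=45.5687 ⇒ V=45.5687 continue | (k=2,j=1): S=122.4000, (K−S)⁺=0.0000, hold=18.2560 ⇒ V=18.2560 continue | (k=2,j=2): S=200.5837, (K−S)⁺=0.0000, hold=3.3954 ⇒ V=3.3954 continue  boundary S*=-
step 1: (k=1,j=0): S=95.6146, (K−S)⁺=24.2954, hold=32.1275 ⇒ V=32.1275 continue | (k=1,j=1): S=156.6890, (K−S)⁺=0.0000, hold=11.0510 ⇒ V=11.0510 continue  boundary S*=-
step 0: (k=0,j=0): S=122.4000, (K−S)⁺=0.0000, hold=21.8056 ⇒ V=21.8056 continue  boundary S*=-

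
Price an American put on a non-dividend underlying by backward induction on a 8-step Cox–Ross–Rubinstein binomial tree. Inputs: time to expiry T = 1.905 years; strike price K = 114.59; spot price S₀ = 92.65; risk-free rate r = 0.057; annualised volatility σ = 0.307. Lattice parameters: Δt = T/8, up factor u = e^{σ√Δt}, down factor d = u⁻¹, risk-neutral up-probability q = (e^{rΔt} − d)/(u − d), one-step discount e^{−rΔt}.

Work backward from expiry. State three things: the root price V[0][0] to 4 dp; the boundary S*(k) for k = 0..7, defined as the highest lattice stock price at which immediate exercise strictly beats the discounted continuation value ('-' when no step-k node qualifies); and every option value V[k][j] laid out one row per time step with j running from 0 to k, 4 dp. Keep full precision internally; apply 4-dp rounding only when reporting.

price = 25.3070
boundary = - 79.7597 68.6629 79.7597 68.6629 79.7597 68.6629 79.7597
tree:
25.3070
34.8303 16.7665
45.9271 24.5941 9.6381
55.4801 34.8303 15.3442 4.3722
63.7039 45.9271 23.6114 7.7520 1.2171
70.7836 55.4801 34.8303 13.3834 2.5078 0.0000
76.8784 63.7039 45.9271 22.2402 5.1675 0.0000 0.0000
82.1251 70.7836 55.4801 34.8303 10.6477 0.0000 0.0000 0.0000
86.6419 76.8784 63.7039 45.9271 21.9400 0.0000 0.0000 0.0000 0.0000

Δt=0.23813, u=1.16161, d=0.86087, q=0.50806, disc=e^(-rΔt)=0.98652
k=8 terminal: V=max(K-S,0) → 86.6419 76.8784 63.7039 45.9271 21.9400 0.0000 0.0000 0.0000 0.0000
k=7: j=0 S=32.4649 intr=82.1251 cont=80.5803 V=82.1251[EX]; j=1 S=43.8064 intr=70.7836 cont=69.2388 V=70.7836[EX]; j=2 S=59.1099 intr=55.4801 cont=53.9352 V=55.4801[EX]; j=3 S=79.7597 intr=34.8303 cont=33.2854 V=34.8303[EX]; j=4 S=107.6235 intr=6.9665 cont=10.6477 V=10.6477[hold]; j=5 S=145.2213 intr=0.0000 cont=0.0000 V=0.0000[hold]; j=6 S=195.9538 intr=0.0000 cont=0.0000 V=0.0000[hold]; j=7 S=264.4095 intr=0.0000 cont=0.0000 V=0.0000[hold]  S*(7)=79.7597
k=6: j=0 S=37.7116 intr=76.8784 cont=75.3335 V=76.8784[EX]; j=1 S=50.8861 intr=63.7039 cont=62.1591 V=63.7039[EX]; j=2 S=68.6629 intr=45.9271 cont=44.3823 V=45.9271[EX]; j=3 S=92.6500 intr=21.9400 cont=22.2402 V=22.2402[hold]; j=4 S=125.0169 intr=0.0000 cont=5.1675 V=5.1675[hold]; j=5 S=168.6911 intr=0.0000 cont=0.0000 V=0.0000[hold]; j=6 S=227.6226 intr=0.0000 cont=0.0000 V=0.0000[hold]  S*(6)=68.6629
k=5: j=0 S=43.8064 intr=70.7836 cont=69.2388 V=70.7836[EX]; j=1 S=59.1099 intr=55.4801 cont=53.9352 V=55.4801[EX]; j=2 S=79.7597 intr=34.8303 cont=33.4359 V=34.8303[EX]; j=3 S=107.6235 intr=6.9665 cont=13.3834 V=13.3834[hold]; j=4 S=145.2213 intr=0.0000 cont=2.5078 V=2.5078[hold]; j=5 S=195.9538 intr=0.0000 cont=0.0000 V=0.0000[hold]  S*(5)=79.7597
k=4: j=0 S=50.8861 intr=63.7039 cont=62.1591 V=63.7039[EX]; j=1 S=68.6629 intr=45.9271 cont=44.3823 V=45.9271[EX]; j=2 S=92.6500 intr=21.9400 cont=23.6114 V=23.6114[hold]; j=3 S=125.0169 intr=0.0000 cont=7.7520 V=7.7520[hold]; j=4 S=168.6911 intr=0.0000 cont=1.2171 V=1.2171[hold]  S*(4)=68.6629
k=3: j=0 S=59.1099 intr=55.4801 cont=53.9352 V=55.4801[EX]; j=1 S=79.7597 intr=34.8303 cont=34.1231 V=34.8303[EX]; j=2 S=107.6235 intr=6.9665 cont=15.3442 V=15.3442[hold]; j=3 S=145.2213 intr=0.0000 cont=4.3722 V=4.3722[hold]  S*(3)=79.7597
k=2: j=0 S=68.6629 intr=45.9271 cont=44.3823 V=45.9271[EX]; j=1 S=92.6500 intr=21.9400 cont=24.5941 V=24.5941[hold]; j=2 S=125.0169 intr=0.0000 cont=9.6381 V=9.6381[hold]  S*(2)=68.6629
k=1: j=0 S=79.7597 intr=34.8303 cont=34.6157 V=34.8303[EX]; j=1 S=107.6235 intr=6.9665 cont=16.7665 V=16.7665[hold]  S*(1)=79.7597
k=0: j=0 S=92.6500 intr=21.9400 cont=25.3070 V=25.3070[hold]  S*(0)=-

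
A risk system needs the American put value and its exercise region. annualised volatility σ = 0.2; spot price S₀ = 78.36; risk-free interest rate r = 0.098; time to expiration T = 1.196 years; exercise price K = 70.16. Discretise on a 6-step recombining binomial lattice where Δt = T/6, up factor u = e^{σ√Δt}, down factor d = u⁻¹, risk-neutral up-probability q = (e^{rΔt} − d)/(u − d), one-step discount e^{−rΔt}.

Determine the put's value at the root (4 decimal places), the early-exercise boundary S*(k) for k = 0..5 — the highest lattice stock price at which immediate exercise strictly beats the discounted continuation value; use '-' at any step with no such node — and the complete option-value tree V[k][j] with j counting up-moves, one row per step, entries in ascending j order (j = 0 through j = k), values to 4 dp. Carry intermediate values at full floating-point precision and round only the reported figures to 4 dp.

price = 1.5126
boundary = - - - 59.9453 54.8246 59.9453
tree:
1.5126
2.9504 0.5559
5.5895 1.2003 0.1230
10.2147 2.5363 0.3044 0.0000
15.3354 5.2023 0.7534 0.0000 0.0000
20.0187 10.2147 1.8649 0.0000 0.0000 0.0000
24.3019 15.3354 4.6157 0.0000 0.0000 0.0000 0.0000

params: Δt=0.19933 u=1.09340 d=0.91458 q=0.58800 e^(-rΔt)=0.98065
t_6 payoffs: 24.3019 15.3354 4.6157 0.0000 0.0000 0.0000 0.0000
t_5: node(5,0) S=50.1413 payoff=20.0187 vs cont=18.6614 → 20.0187 [stop]  node(5,1) S=59.9453 payoff=10.2147 vs cont=8.8574 → 10.2147 [stop]  node(5,2) S=71.6663 payoff=0.0000 vs cont=1.8649 → 1.8649 [wait]  node(5,3) S=85.6789 payoff=0.0000 vs cont=0.0000 → 0.0000 [wait]  node(5,4) S=102.4315 payoff=0.0000 vs cont=0.0000 → 0.0000 [wait]  node(5,5) S=122.4596 payoff=0.0000 vs cont=0.0000 → 0.0000 [wait]  ⇒ S*(5)=59.9453
t_4: node(4,0) S=54.8246 payoff=15.3354 vs cont=13.9781 → 15.3354 [stop]  node(4,1) S=65.5443 payoff=4.6157 vs cont=5.2023 → 5.2023 [wait]  node(4,2) S=78.3600 payoff=0.0000 vs cont=0.7534 → 0.7534 [wait]  node(4,3) S=93.6815 payoff=0.0000 vs cont=0.0000 → 0.0000 [wait]  node(4,4) S=111.9987 payoff=0.0000 vs cont=0.0000 → 0.0000 [wait]  ⇒ S*(4)=54.8246
t_3: node(3,0) S=59.9453 payoff=10.2147 vs cont=9.1957 → 10.2147 [stop]  node(3,1) S=71.6663 payoff=0.0000 vs cont=2.5363 → 2.5363 [wait]  node(3,2) S=85.6789 payoff=0.0000 vs cont=0.3044 → 0.3044 [wait]  node(3,3) S=102.4315 payoff=0.0000 vs cont=0.0000 → 0.0000 [wait]  ⇒ S*(3)=59.9453
t_2: node(2,0) S=65.5443 payoff=4.6157 vs cont=5.5895 → 5.5895 [wait]  node(2,1) S=78.3600 payoff=0.0000 vs cont=1.2003 → 1.2003 [wait]  node(2,2) S=93.6815 payoff=0.0000 vs cont=0.1230 → 0.1230 [wait]  ⇒ S*(2)=-
t_1: node(1,0) S=71.6663 payoff=0.0000 vs cont=2.9504 → 2.9504 [wait]  node(1,1) S=85.6789 payoff=0.0000 vs cont=0.5559 → 0.5559 [wait]  ⇒ S*(1)=-
t_0: node(0,0) S=78.3600 payoff=0.0000 vs cont=1.5126 → 1.5126 [wait]  ⇒ S*(0)=-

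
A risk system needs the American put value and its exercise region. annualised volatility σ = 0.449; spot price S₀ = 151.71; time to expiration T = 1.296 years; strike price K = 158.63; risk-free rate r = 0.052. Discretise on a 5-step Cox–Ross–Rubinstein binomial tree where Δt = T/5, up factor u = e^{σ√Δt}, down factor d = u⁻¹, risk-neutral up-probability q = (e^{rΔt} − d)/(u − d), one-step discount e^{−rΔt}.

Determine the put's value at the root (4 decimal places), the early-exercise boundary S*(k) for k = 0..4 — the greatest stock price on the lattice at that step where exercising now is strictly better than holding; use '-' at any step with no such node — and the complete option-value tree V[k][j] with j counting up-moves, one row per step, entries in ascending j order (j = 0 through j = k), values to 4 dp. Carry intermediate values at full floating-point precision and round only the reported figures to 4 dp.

Δt=0.25920, u=1.25683, d=0.79565, q=0.47252, disc=e^(-rΔt)=0.98661
k=5 terminal: V=max(K-S,0) → 110.2540 82.2141 37.9216 0.0000 0.0000 0.0000
k=4: j=0 S=60.8004 intr=97.8296 cont=95.7058 V=97.8296[EX]; j=1 S=96.0418 intr=62.5882 cont=60.4644 V=62.5882[EX]; j=2 S=151.7100 intr=6.9200 cont=19.7350 V=19.7350[hold]; j=3 S=239.6448 intr=0.0000 cont=0.0000 V=0.0000[hold]; j=4 S=378.5487 intr=0.0000 cont=0.0000 V=0.0000[hold]  S*(4)=96.0418
k=3: j=0 S=76.4159 intr=82.2141 cont=80.0904 V=82.2141[EX]; j=1 S=120.7084 intr=37.9216 cont=41.7722 V=41.7722[hold]; j=2 S=190.6738 intr=0.0000 cont=10.2704 V=10.2704[hold]; j=3 S=301.1930 intr=0.0000 cont=0.0000 V=0.0000[hold]  S*(3)=76.4159
k=2: j=0 S=96.0418 intr=62.5882 cont=62.2596 V=62.5882[EX]; j=1 S=151.7100 intr=6.9200 cont=26.5269 V=26.5269[hold]; j=2 S=239.6448 intr=0.0000 cont=5.3449 V=5.3449[hold]  S*(2)=96.0418
k=1: j=0 S=120.7084 intr=37.9216 cont=44.9386 V=44.9386[hold]; j=1 S=190.6738 intr=0.0000 cont=16.2968 V=16.2968[hold]  S*(1)=-
k=0: j=0 S=151.7100 intr=6.9200 cont=30.9842 V=30.9842[hold]  S*(0)=-

price = 30.9842
boundary = - - 96.0418 76.4159 96.0418
tree:
30.9842
44.9386 16.2968
62.5882 26.5269 5.3449
82.2141 41.7722 10.2704 0.0000
97.8296 62.5882 19.7350 0.0000 0.0000
110.2540 82.2141 37.9216 0.0000 0.0000 0.0000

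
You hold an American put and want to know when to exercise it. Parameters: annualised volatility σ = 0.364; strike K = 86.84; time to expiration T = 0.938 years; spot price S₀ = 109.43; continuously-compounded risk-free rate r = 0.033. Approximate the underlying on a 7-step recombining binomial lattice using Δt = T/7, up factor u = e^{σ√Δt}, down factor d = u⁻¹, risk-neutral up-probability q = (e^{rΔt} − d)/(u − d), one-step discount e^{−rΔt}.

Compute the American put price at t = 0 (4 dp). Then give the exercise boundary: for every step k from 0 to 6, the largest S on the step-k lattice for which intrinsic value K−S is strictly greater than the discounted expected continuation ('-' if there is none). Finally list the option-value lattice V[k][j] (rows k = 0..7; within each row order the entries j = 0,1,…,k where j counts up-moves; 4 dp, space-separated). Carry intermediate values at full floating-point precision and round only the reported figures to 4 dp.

Δt=0.13400, u=1.14253, d=0.87525, q=0.48332, disc=e^(-rΔt)=0.99559
k=7 terminal: V=max(K-S,0) → 43.7813 30.6322 13.4676 0.0000 0.0000 0.0000 0.0000 0.0000
k=6: j=0 S=49.1959 intr=37.6441 cont=37.2610 V=37.6441[EX]; j=1 S=64.2192 intr=22.6208 cont=22.2377 V=22.6208[EX]; j=2 S=83.8302 intr=3.0098 cont=6.9278 V=6.9278[hold]; j=3 S=109.4300 intr=0.0000 cont=0.0000 V=0.0000[hold]; j=4 S=142.8474 intr=0.0000 cont=0.0000 V=0.0000[hold]; j=5 S=186.4697 intr=0.0000 cont=0.0000 V=0.0000[hold]; j=6 S=243.4132 intr=0.0000 cont=0.0000 V=0.0000[hold]  S*(6)=64.2192
k=5: j=0 S=56.2078 intr=30.6322 cont=30.2490 V=30.6322[EX]; j=1 S=73.3724 intr=13.4676 cont=14.9697 V=14.9697[hold]; j=2 S=95.7786 intr=0.0000 cont=3.5637 V=3.5637[hold]; j=3 S=125.0272 intr=0.0000 cont=0.0000 V=0.0000[hold]; j=4 S=163.2076 intr=0.0000 cont=0.0000 V=0.0000[hold]; j=5 S=213.0474 intr=0.0000 cont=0.0000 V=0.0000[hold]  S*(5)=56.2078
k=4: j=0 S=64.2192 intr=22.6208 cont=22.9605 V=22.9605[hold]; j=1 S=83.8302 intr=3.0098 cont=9.4152 V=9.4152[hold]; j=2 S=109.4300 intr=0.0000 cont=1.8331 V=1.8331[hold]; j=3 S=142.8474 intr=0.0000 cont=0.0000 V=0.0000[hold]; j=4 S=186.4697 intr=0.0000 cont=0.0000 V=0.0000[hold]  S*(4)=-
k=3: j=0 S=73.3724 intr=13.4676 cont=16.3414 V=16.3414[hold]; j=1 S=95.7786 intr=0.0000 cont=5.7253 V=5.7253[hold]; j=2 S=125.0272 intr=0.0000 cont=0.9430 V=0.9430[hold]; j=3 S=163.2076 intr=0.0000 cont=0.0000 V=0.0000[hold]  S*(3)=-
k=2: j=0 S=83.8302 intr=3.0098 cont=11.1610 V=11.1610[hold]; j=1 S=109.4300 intr=0.0000 cont=3.3989 V=3.3989[hold]; j=2 S=142.8474 intr=0.0000 cont=0.4851 V=0.4851[hold]  S*(2)=-
k=1: j=0 S=95.7786 intr=0.0000 cont=7.3767 V=7.3767[hold]; j=1 S=125.0272 intr=0.0000 cont=1.9818 V=1.9818[hold]  S*(1)=-
k=0: j=0 S=109.4300 intr=0.0000 cont=4.7482 V=4.7482[hold]  S*(0)=-

price = 4.7482
boundary = - - - - - 56.2078 64.2192
tree:
4.7482
7.3767 1.9818
11.1610 3.3989 0.4851
16.3414 5.7253 0.9430 0.0000
22.9605 9.4152 1.8331 0.0000 0.0000
30.6322 14.9697 3.5637 0.0000 0.0000 0.0000
37.6441 22.6208 6.9278 0.0000 0.0000 0.0000 0.0000
43.7813 30.6322 13.4676 0.0000 0.0000 0.0000 0.0000 0.0000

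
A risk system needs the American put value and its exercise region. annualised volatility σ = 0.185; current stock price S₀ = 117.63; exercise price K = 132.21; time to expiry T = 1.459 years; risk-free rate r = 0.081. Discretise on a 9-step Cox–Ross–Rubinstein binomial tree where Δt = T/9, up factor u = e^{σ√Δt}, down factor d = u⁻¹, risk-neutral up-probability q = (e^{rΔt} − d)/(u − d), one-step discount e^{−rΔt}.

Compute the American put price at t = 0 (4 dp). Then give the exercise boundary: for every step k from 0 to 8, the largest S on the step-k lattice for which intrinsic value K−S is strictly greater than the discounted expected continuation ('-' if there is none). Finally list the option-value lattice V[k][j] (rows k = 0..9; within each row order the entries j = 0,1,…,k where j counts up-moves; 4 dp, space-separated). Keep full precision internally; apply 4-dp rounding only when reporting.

price = 14.8821
boundary = - 109.1865 101.3491 109.1865 117.6300 109.1865 117.6300 109.1865 117.6300
tree:
14.8821
23.0235 9.0862
30.8609 14.6889 5.0709
38.1358 23.0235 8.7428 2.4188
44.8884 30.8609 14.5800 4.5425 0.8730
51.1564 38.1358 23.0235 8.2894 1.8215 0.1778
56.9744 44.8884 30.8609 14.5800 3.7367 0.4191 0.0000
62.3748 51.1564 38.1358 23.0235 7.4964 0.9875 0.0000 0.0000
67.3876 56.9744 44.8884 30.8609 14.5800 2.3270 0.0000 0.0000 0.0000
72.0405 62.3748 51.1564 38.1358 23.0235 5.4836 0.0000 0.0000 0.0000 0.0000

Δt=0.16211, u=1.07733, d=0.92822, q=0.57003, disc=e^(-rΔt)=0.98695
k=9 terminal: V=max(K-S,0) → 72.0405 62.3748 51.1564 38.1358 23.0235 5.4836 0.0000 0.0000 0.0000 0.0000
k=8: j=0 S=64.8224 intr=67.3876 cont=65.6629 V=67.3876[EX]; j=1 S=75.2356 intr=56.9744 cont=55.2497 V=56.9744[EX]; j=2 S=87.3216 intr=44.8884 cont=43.1637 V=44.8884[EX]; j=3 S=101.3491 intr=30.8609 cont=29.1362 V=30.8609[EX]; j=4 S=117.6300 intr=14.5800 cont=12.8553 V=14.5800[EX]; j=5 S=136.5263 intr=0.0000 cont=2.3270 V=2.3270[hold]; j=6 S=158.4581 intr=0.0000 cont=0.0000 V=0.0000[hold]; j=7 S=183.9132 intr=0.0000 cont=0.0000 V=0.0000[hold]; j=8 S=213.4573 intr=0.0000 cont=0.0000 V=0.0000[hold]  S*(8)=117.6300
k=7: j=0 S=69.8352 intr=62.3748 cont=60.6501 V=62.3748[EX]; j=1 S=81.0536 intr=51.1564 cont=49.4317 V=51.1564[EX]; j=2 S=94.0742 intr=38.1358 cont=36.4111 V=38.1358[EX]; j=3 S=109.1865 intr=23.0235 cont=21.2988 V=23.0235[EX]; j=4 S=126.7264 intr=5.4836 cont=7.4964 V=7.4964[hold]; j=5 S=147.0840 intr=0.0000 cont=0.9875 V=0.9875[hold]; j=6 S=170.7119 intr=0.0000 cont=0.0000 V=0.0000[hold]; j=7 S=198.1353 intr=0.0000 cont=0.0000 V=0.0000[hold]  S*(7)=109.1865
k=6: j=0 S=75.2356 intr=56.9744 cont=55.2497 V=56.9744[EX]; j=1 S=87.3216 intr=44.8884 cont=43.1637 V=44.8884[EX]; j=2 S=101.3491 intr=30.8609 cont=29.1362 V=30.8609[EX]; j=3 S=117.6300 intr=14.5800 cont=13.9877 V=14.5800[EX]; j=4 S=136.5263 intr=0.0000 cont=3.7367 V=3.7367[hold]; j=5 S=158.4581 intr=0.0000 cont=0.4191 V=0.4191[hold]; j=6 S=183.9132 intr=0.0000 cont=0.0000 V=0.0000[hold]  S*(6)=117.6300
k=5: j=0 S=81.0536 intr=51.1564 cont=49.4317 V=51.1564[EX]; j=1 S=94.0742 intr=38.1358 cont=36.4111 V=38.1358[EX]; j=2 S=109.1865 intr=23.0235 cont=21.2988 V=23.0235[EX]; j=3 S=126.7264 intr=5.4836 cont=8.2894 V=8.2894[hold]; j=4 S=147.0840 intr=0.0000 cont=1.8215 V=1.8215[hold]; j=5 S=170.7119 intr=0.0000 cont=0.1778 V=0.1778[hold]  S*(5)=109.1865
k=4: j=0 S=87.3216 intr=44.8884 cont=43.1637 V=44.8884[EX]; j=1 S=101.3491 intr=30.8609 cont=29.1362 V=30.8609[EX]; j=2 S=117.6300 intr=14.5800 cont=14.4339 V=14.5800[EX]; j=3 S=136.5263 intr=0.0000 cont=4.5425 V=4.5425[hold]; j=4 S=158.4581 intr=0.0000 cont=0.8730 V=0.8730[hold]  S*(4)=117.6300
k=3: j=0 S=94.0742 intr=38.1358 cont=36.4111 V=38.1358[EX]; j=1 S=109.1865 intr=23.0235 cont=21.2988 V=23.0235[EX]; j=2 S=126.7264 intr=5.4836 cont=8.7428 V=8.7428[hold]; j=3 S=147.0840 intr=0.0000 cont=2.4188 V=2.4188[hold]  S*(3)=109.1865
k=2: j=0 S=101.3491 intr=30.8609 cont=29.1362 V=30.8609[EX]; j=1 S=117.6300 intr=14.5800 cont=14.6889 V=14.6889[hold]; j=2 S=136.5263 intr=0.0000 cont=5.0709 V=5.0709[hold]  S*(2)=101.3491
k=1: j=0 S=109.1865 intr=23.0235 cont=21.3601 V=23.0235[EX]; j=1 S=126.7264 intr=5.4836 cont=9.0862 V=9.0862[hold]  S*(1)=109.1865
k=0: j=0 S=117.6300 intr=14.5800 cont=14.8821 V=14.8821[hold]  S*(0)=-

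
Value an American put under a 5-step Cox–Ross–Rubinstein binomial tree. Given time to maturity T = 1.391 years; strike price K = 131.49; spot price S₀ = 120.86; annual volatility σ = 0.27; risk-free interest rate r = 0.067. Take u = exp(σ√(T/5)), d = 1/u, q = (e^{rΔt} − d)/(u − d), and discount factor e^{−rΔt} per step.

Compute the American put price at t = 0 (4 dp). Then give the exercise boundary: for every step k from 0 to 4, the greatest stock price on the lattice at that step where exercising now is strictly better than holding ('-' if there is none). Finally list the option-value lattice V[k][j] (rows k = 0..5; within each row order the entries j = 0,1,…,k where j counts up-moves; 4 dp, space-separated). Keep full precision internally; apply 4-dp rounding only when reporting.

Δt=0.27820, u=1.15305, d=0.86727, q=0.53029, disc=e^(-rΔt)=0.98153
k=5 terminal: V=max(K-S,0) → 72.1917 52.6515 26.6723 0.0000 0.0000 0.0000
k=4: j=0 S=68.3738 intr=63.1162 cont=60.6880 V=63.1162[EX]; j=1 S=90.9047 intr=40.5853 cont=38.1571 V=40.5853[EX]; j=2 S=120.8600 intr=10.6300 cont=12.2969 V=12.2969[hold]; j=3 S=160.6863 intr=0.0000 cont=0.0000 V=0.0000[hold]; j=4 S=213.6363 intr=0.0000 cont=0.0000 V=0.0000[hold]  S*(4)=90.9047
k=3: j=0 S=78.8385 intr=52.6515 cont=50.2233 V=52.6515[EX]; j=1 S=104.8177 intr=26.6723 cont=25.1118 V=26.6723[EX]; j=2 S=139.3576 intr=0.0000 cont=5.6693 V=5.6693[hold]; j=3 S=185.2793 intr=0.0000 cont=0.0000 V=0.0000[hold]  S*(3)=104.8177
k=2: j=0 S=90.9047 intr=40.5853 cont=38.1571 V=40.5853[EX]; j=1 S=120.8600 intr=10.6300 cont=15.2477 V=15.2477[hold]; j=2 S=160.6863 intr=0.0000 cont=2.6137 V=2.6137[hold]  S*(2)=90.9047
k=1: j=0 S=104.8177 intr=26.6723 cont=26.6477 V=26.6723[EX]; j=1 S=139.3576 intr=0.0000 cont=8.3902 V=8.3902[hold]  S*(1)=104.8177
k=0: j=0 S=120.8600 intr=10.6300 cont=16.6640 V=16.6640[hold]  S*(0)=-

price = 16.6640
boundary = - 104.8177 90.9047 104.8177 90.9047
tree:
16.6640
26.6723 8.3902
40.5853 15.2477 2.6137
52.6515 26.6723 5.6693 0.0000
63.1162 40.5853 12.2969 0.0000 0.0000
72.1917 52.6515 26.6723 0.0000 0.0000 0.0000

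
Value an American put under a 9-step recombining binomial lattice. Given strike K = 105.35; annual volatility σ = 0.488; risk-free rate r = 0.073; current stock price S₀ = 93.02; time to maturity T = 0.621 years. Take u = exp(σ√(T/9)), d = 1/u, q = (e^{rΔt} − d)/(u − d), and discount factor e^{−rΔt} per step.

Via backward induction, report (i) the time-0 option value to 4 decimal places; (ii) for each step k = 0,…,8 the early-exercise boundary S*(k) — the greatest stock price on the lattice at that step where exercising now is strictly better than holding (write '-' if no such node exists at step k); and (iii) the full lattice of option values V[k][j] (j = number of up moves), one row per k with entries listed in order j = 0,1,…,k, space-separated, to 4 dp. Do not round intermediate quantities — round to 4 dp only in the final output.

price = 19.5189
boundary = - - - 63.3233 71.9837 63.3233 71.9837 81.8286 93.0200
tree:
19.5189
26.0361 12.8735
33.6479 18.3080 7.2970
42.0267 25.1928 11.2636 3.2048
49.6452 33.3663 16.8660 5.4939 0.8327
56.3471 42.0267 24.3072 9.2222 1.6335 0.0000
62.2427 49.6452 33.3663 15.0406 3.2043 0.0000 0.0000
67.4290 56.3471 42.0267 23.5214 6.2857 0.0000 0.0000 0.0000
71.9913 62.2427 49.6452 33.3663 12.3300 0.0000 0.0000 0.0000 0.0000
76.0048 67.4290 56.3471 42.0267 23.5214 0.0000 0.0000 0.0000 0.0000 0.0000

Δt=0.06900  u=1.13677  d=0.87969  q=0.48764  discount=0.99498
step 9 (expiry): payoffs max(K−S,0) = 76.0048 67.4290 56.3471 42.0267 23.5214 0.0000 0.0000 0.0000 0.0000 0.0000
step 8: (k=8,j=0): S=33.3587, (K−S)⁺=71.9913, hold=71.4620 ⇒ V=71.9913 exercise | (k=8,j=1): S=43.1073, (K−S)⁺=62.2427, hold=61.7134 ⇒ V=62.2427 exercise | (k=8,j=2): S=55.7048, (K−S)⁺=49.6452, hold=49.1159 ⇒ V=49.6452 exercise | (k=8,j=3): S=71.9837, (K−S)⁺=33.3663, hold=32.8369 ⇒ V=33.3663 exercise | (k=8,j=4): S=93.0200, (K−S)⁺=12.3300, hold=11.9909 ⇒ V=12.3300 exercise | (k=8,j=5): S=120.2038, (K−S)⁺=0.0000, hold=0.0000 ⇒ V=0.0000 continue | (k=8,j=6): S=155.3317, (K−S)⁺=0.0000, hold=0.0000 ⇒ V=0.0000 continue | (k=8,j=7): S=200.7253, (K−S)⁺=0.0000, hold=0.0000 ⇒ V=0.0000 continue | (k=8,j=8): S=259.3845, (K−S)⁺=0.0000, hold=0.0000 ⇒ V=0.0000 continue  boundary S*=93.0200
step 7: (k=7,j=0): S=37.9210, (K−S)⁺=67.4290, hold=66.8997 ⇒ V=67.4290 exercise | (k=7,j=1): S=49.0029, (K−S)⁺=56.3471, hold=55.8178 ⇒ V=56.3471 exercise | (k=7,j=2): S=63.3233, (K−S)⁺=42.0267, hold=41.4974 ⇒ V=42.0267 exercise | (k=7,j=3): S=81.8286, (K−S)⁺=23.5214, hold=22.9920 ⇒ V=23.5214 exercise | (k=7,j=4): S=105.7419, (K−S)⁺=0.0000, hold=6.2857 ⇒ V=6.2857 continue | (k=7,j=5): S=136.6436, (K−S)⁺=0.0000, hold=0.0000 ⇒ V=0.0000 continue | (k=7,j=6): S=176.5758, (K−S)⁺=0.0000, hold=0.0000 ⇒ V=0.0000 continue | (k=7,j=7): S=228.1776, (K−S)⁺=0.0000, hold=0.0000 ⇒ V=0.0000 continue  boundary S*=81.8286
step 6: (k=6,j=0): S=43.1073, (K−S)⁺=62.2427, hold=61.7134 ⇒ V=62.2427 exercise | (k=6,j=1): S=55.7048, (K−S)⁺=49.6452, hold=49.1159 ⇒ V=49.6452 exercise | (k=6,j=2): S=71.9837, (K−S)⁺=33.3663, hold=32.8369 ⇒ V=33.3663 exercise | (k=6,j=3): S=93.0200, (K−S)⁺=12.3300, hold=15.0406 ⇒ V=15.0406 continue | (k=6,j=4): S=120.2038, (K−S)⁺=0.0000, hold=3.2043 ⇒ V=3.2043 continue | (k=6,j=5): S=155.3317, (K−S)⁺=0.0000, hold=0.0000 ⇒ V=0.0000 continue | (k=6,j=6): S=200.7253, (K−S)⁺=0.0000, hold=0.0000 ⇒ V=0.0000 continue  boundary S*=71.9837
step 5: (k=5,j=0): S=49.0029, (K−S)⁺=56.3471, hold=55.8178 ⇒ V=56.3471 exercise | (k=5,j=1): S=63.3233, (K−S)⁺=42.0267, hold=41.4974 ⇒ V=42.0267 exercise | (k=5,j=2): S=81.8286, (K−S)⁺=23.5214, hold=24.3072 ⇒ V=24.3072 continue | (k=5,j=3): S=105.7419, (K−S)⁺=0.0000, hold=9.2222 ⇒ V=9.2222 continue | (k=5,j=4): S=136.6436, (K−S)⁺=0.0000, hold=1.6335 ⇒ V=1.6335 continue | (k=5,j=5): S=176.5758, (K−S)⁺=0.0000, hold=0.0000 ⇒ V=0.0000 continue  boundary S*=63.3233
step 4: (k=4,j=0): S=55.7048, (K−S)⁺=49.6452, hold=49.1159 ⇒ V=49.6452 exercise | (k=4,j=1): S=71.9837, (K−S)⁺=33.3663, hold=33.2182 ⇒ V=33.3663 exercise | (k=4,j=2): S=93.0200, (K−S)⁺=12.3300, hold=16.8660 ⇒ V=16.8660 continue | (k=4,j=3): S=120.2038, (K−S)⁺=0.0000, hold=5.4939 ⇒ V=5.4939 continue | (k=4,j=4): S=155.3317, (K−S)⁺=0.0000, hold=0.8327 ⇒ V=0.8327 continue  boundary S*=71.9837
step 3: (k=3,j=0): S=63.3233, (K−S)⁺=42.0267, hold=41.4974 ⇒ V=42.0267 exercise | (k=3,j=1): S=81.8286, (K−S)⁺=23.5214, hold=25.1928 ⇒ V=25.1928 continue | (k=3,j=2): S=105.7419, (K−S)⁺=0.0000, hold=11.2636 ⇒ V=11.2636 continue | (k=3,j=3): S=136.6436, (K−S)⁺=0.0000, hold=3.2048 ⇒ V=3.2048 continue  boundary S*=63.3233
step 2: (k=2,j=0): S=71.9837, (K−S)⁺=33.3663, hold=33.6479 ⇒ V=33.6479 continue | (k=2,j=1): S=93.0200, (K−S)⁺=12.3300, hold=18.3080 ⇒ V=18.3080 continue | (k=2,j=2): S=120.2038, (K−S)⁺=0.0000, hold=7.2970 ⇒ V=7.2970 continue  boundary S*=-
step 1: (k=1,j=0): S=81.8286, (K−S)⁺=23.5214, hold=26.0361 ⇒ V=26.0361 continue | (k=1,j=1): S=105.7419, (K−S)⁺=0.0000, hold=12.8735 ⇒ V=12.8735 continue  boundary S*=-
step 0: (k=0,j=0): S=93.0200, (K−S)⁺=12.3300, hold=19.5189 ⇒ V=19.5189 continue  boundary S*=-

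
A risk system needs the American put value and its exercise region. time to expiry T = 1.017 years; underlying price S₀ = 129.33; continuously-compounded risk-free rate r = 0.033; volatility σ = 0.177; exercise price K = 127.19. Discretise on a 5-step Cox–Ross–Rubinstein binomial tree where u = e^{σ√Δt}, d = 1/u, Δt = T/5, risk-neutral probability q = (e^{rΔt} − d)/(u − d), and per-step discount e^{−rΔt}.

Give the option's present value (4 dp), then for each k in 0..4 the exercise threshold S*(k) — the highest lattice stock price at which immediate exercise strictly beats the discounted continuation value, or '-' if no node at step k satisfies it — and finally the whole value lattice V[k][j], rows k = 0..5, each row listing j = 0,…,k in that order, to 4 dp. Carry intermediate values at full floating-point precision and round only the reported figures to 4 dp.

price = 6.8777
boundary = - - - 101.7875 110.2459
tree:
6.8777
11.0965 3.1062
17.2214 5.6354 0.8320
25.4025 9.9578 1.7531 0.0000
33.2121 16.9441 3.6937 0.0000 0.0000
40.4224 25.4025 7.7827 0.0000 0.0000 0.0000

Δt=0.20340, u=1.08310, d=0.92328, q=0.52219, disc=e^(-rΔt)=0.99331
k=5 terminal: V=max(K-S,0) → 40.4224 25.4025 7.7827 0.0000 0.0000 0.0000
k=4: j=0 S=93.9779 intr=33.2121 cont=32.3612 V=33.2121[EX]; j=1 S=110.2459 intr=16.9441 cont=16.0932 V=16.9441[EX]; j=2 S=129.3300 intr=0.0000 cont=3.6937 V=3.6937[hold]; j=3 S=151.7176 intr=0.0000 cont=0.0000 V=0.0000[hold]; j=4 S=177.9806 intr=0.0000 cont=0.0000 V=0.0000[hold]  S*(4)=110.2459
k=3: j=0 S=101.7875 intr=25.4025 cont=24.5517 V=25.4025[EX]; j=1 S=119.4073 intr=7.7827 cont=9.9578 V=9.9578[hold]; j=2 S=140.0773 intr=0.0000 cont=1.7531 V=1.7531[hold]; j=3 S=164.3252 intr=0.0000 cont=0.0000 V=0.0000[hold]  S*(3)=101.7875
k=2: j=0 S=110.2459 intr=16.9441 cont=17.2214 V=17.2214[hold]; j=1 S=129.3300 intr=0.0000 cont=5.6354 V=5.6354[hold]; j=2 S=151.7176 intr=0.0000 cont=0.8320 V=0.8320[hold]  S*(2)=-
k=1: j=0 S=119.4073 intr=7.7827 cont=11.0965 V=11.0965[hold]; j=1 S=140.0773 intr=0.0000 cont=3.1062 V=3.1062[hold]  S*(1)=-
k=0: j=0 S=129.3300 intr=0.0000 cont=6.8777 V=6.8777[hold]  S*(0)=-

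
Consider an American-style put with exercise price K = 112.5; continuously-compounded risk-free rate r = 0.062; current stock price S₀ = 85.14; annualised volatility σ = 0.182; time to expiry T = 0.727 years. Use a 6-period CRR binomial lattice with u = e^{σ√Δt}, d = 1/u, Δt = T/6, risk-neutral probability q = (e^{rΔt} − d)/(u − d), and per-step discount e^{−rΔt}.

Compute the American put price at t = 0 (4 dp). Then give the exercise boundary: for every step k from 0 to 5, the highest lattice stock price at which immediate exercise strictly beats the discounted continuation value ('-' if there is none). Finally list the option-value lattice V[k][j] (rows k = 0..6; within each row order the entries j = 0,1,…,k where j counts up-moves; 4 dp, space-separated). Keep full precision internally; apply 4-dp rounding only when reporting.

Δt=0.12117  u=1.06540  d=0.93861  q=0.54364  discount=0.99252
step 6 (expiry): payoffs max(K−S,0) = 54.2827 46.4186 37.4922 27.3600 15.8591 2.8047 0.0000
step 5: (k=5,j=0): S=62.0248, (K−S)⁺=50.4752, hold=49.6332 ⇒ V=50.4752 exercise | (k=5,j=1): S=70.4033, (K−S)⁺=42.0967, hold=41.2548 ⇒ V=42.0967 exercise | (k=5,j=2): S=79.9135, (K−S)⁺=32.5865, hold=31.7445 ⇒ V=32.5865 exercise | (k=5,j=3): S=90.7083, (K−S)⁺=21.7917, hold=20.9497 ⇒ V=21.7917 exercise | (k=5,j=4): S=102.9614, (K−S)⁺=9.5386, hold=8.6966 ⇒ V=9.5386 exercise | (k=5,j=5): S=116.8696, (K−S)⁺=0.0000, hold=1.2704 ⇒ V=1.2704 continue  boundary S*=102.9614
step 4: (k=4,j=0): S=66.0814, (K−S)⁺=46.4186, hold=45.5766 ⇒ V=46.4186 exercise | (k=4,j=1): S=75.0078, (K−S)⁺=37.4922, hold=36.6502 ⇒ V=37.4922 exercise | (k=4,j=2): S=85.1400, (K−S)⁺=27.3600, hold=26.5180 ⇒ V=27.3600 exercise | (k=4,j=3): S=96.6409, (K−S)⁺=15.8591, hold=15.0172 ⇒ V=15.8591 exercise | (k=4,j=4): S=109.6953, (K−S)⁺=2.8047, hold=5.0059 ⇒ V=5.0059 continue  boundary S*=96.6409
step 3: (k=3,j=0): S=70.4033, (K−S)⁺=42.0967, hold=41.2548 ⇒ V=42.0967 exercise | (k=3,j=1): S=79.9135, (K−S)⁺=32.5865, hold=31.7445 ⇒ V=32.5865 exercise | (k=3,j=2): S=90.7083, (K−S)⁺=21.7917, hold=20.9497 ⇒ V=21.7917 exercise | (k=3,j=3): S=102.9614, (K−S)⁺=9.5386, hold=9.8843 ⇒ V=9.8843 continue  boundary S*=90.7083
step 2: (k=2,j=0): S=75.0078, (K−S)⁺=37.4922, hold=36.6502 ⇒ V=37.4922 exercise | (k=2,j=1): S=85.1400, (K−S)⁺=27.3600, hold=26.5180 ⇒ V=27.3600 exercise | (k=2,j=2): S=96.6409, (K−S)⁺=15.8591, hold=15.2037 ⇒ V=15.8591 exercise  boundary S*=96.6409
step 1: (k=1,j=0): S=79.9135, (K−S)⁺=32.5865, hold=31.7445 ⇒ V=32.5865 exercise | (k=1,j=1): S=90.7083, (K−S)⁺=21.7917, hold=20.9497 ⇒ V=21.7917 exercise  boundary S*=90.7083
step 0: (k=0,j=0): S=85.1400, (K−S)⁺=27.3600, hold=26.5180 ⇒ V=27.3600 exercise  boundary S*=85.1400

price = 27.3600
boundary = 85.1400 90.7083 96.6409 90.7083 96.6409 102.9614
tree:
27.3600
32.5865 21.7917
37.4922 27.3600 15.8591
42.0967 32.5865 21.7917 9.8843
46.4186 37.4922 27.3600 15.8591 5.0059
50.4752 42.0967 32.5865 21.7917 9.5386 1.2704
54.2827 46.4186 37.4922 27.3600 15.8591 2.8047 0.0000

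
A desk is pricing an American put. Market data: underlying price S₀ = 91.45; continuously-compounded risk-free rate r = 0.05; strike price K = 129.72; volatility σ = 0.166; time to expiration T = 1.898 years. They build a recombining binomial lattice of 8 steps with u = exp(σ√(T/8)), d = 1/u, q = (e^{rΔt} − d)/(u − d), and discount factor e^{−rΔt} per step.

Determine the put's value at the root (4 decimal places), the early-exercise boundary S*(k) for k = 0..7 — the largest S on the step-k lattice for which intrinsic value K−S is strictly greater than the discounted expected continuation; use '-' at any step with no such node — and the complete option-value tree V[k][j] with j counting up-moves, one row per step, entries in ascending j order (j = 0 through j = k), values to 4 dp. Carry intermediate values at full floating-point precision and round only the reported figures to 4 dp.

price = 38.2700
boundary = 91.4500 99.1514 107.5014 99.1514 107.5014 99.1514 107.5014 116.5546
tree:
38.2700
45.3732 30.5686
51.9247 38.2700 22.2186
57.9673 45.3732 30.5686 14.0232
63.5406 51.9247 38.2700 22.2186 7.7147
68.6810 57.9673 45.3732 30.5686 13.4230 3.2765
73.4221 63.5406 51.9247 38.2700 22.2186 6.6174 0.6521
77.7949 68.6810 57.9673 45.3732 30.5686 13.1654 1.4780 0.0000
81.8281 73.4221 63.5406 51.9247 38.2700 22.2186 3.3498 0.0000 0.0000

Δt=0.23725  u=1.08421  d=0.92233  q=0.55351  discount=0.98821
step 8 (expiry): payoffs max(K−S,0) = 81.8281 73.4221 63.5406 51.9247 38.2700 22.2186 3.3498 0.0000 0.0000
step 7: (k=7,j=0): S=51.9251, (K−S)⁺=77.7949, hold=76.2652 ⇒ V=77.7949 exercise | (k=7,j=1): S=61.0390, (K−S)⁺=68.6810, hold=67.1513 ⇒ V=68.6810 exercise | (k=7,j=2): S=71.7527, (K−S)⁺=57.9673, hold=56.4376 ⇒ V=57.9673 exercise | (k=7,j=3): S=84.3468, (K−S)⁺=45.3732, hold=43.8435 ⇒ V=45.3732 exercise | (k=7,j=4): S=99.1514, (K−S)⁺=30.5686, hold=29.0389 ⇒ V=30.5686 exercise | (k=7,j=5): S=116.5546, (K−S)⁺=13.1654, hold=11.6357 ⇒ V=13.1654 exercise | (k=7,j=6): S=137.0124, (K−S)⁺=0.0000, hold=1.4780 ⇒ V=1.4780 continue | (k=7,j=7): S=161.0610, (K−S)⁺=0.0000, hold=0.0000 ⇒ V=0.0000 continue  boundary S*=116.5546
step 6: (k=6,j=0): S=56.2979, (K−S)⁺=73.4221, hold=71.8924 ⇒ V=73.4221 exercise | (k=6,j=1): S=66.1794, (K−S)⁺=63.5406, hold=62.0109 ⇒ V=63.5406 exercise | (k=6,j=2): S=77.7953, (K−S)⁺=51.9247, hold=50.3950 ⇒ V=51.9247 exercise | (k=6,j=3): S=91.4500, (K−S)⁺=38.2700, hold=36.7403 ⇒ V=38.2700 exercise | (k=6,j=4): S=107.5014, (K−S)⁺=22.2186, hold=20.6889 ⇒ V=22.2186 exercise | (k=6,j=5): S=126.3702, (K−S)⁺=3.3498, hold=6.6174 ⇒ V=6.6174 continue | (k=6,j=6): S=148.5508, (K−S)⁺=0.0000, hold=0.6521 ⇒ V=0.6521 continue  boundary S*=107.5014
step 5: (k=5,j=0): S=61.0390, (K−S)⁺=68.6810, hold=67.1513 ⇒ V=68.6810 exercise | (k=5,j=1): S=71.7527, (K−S)⁺=57.9673, hold=56.4376 ⇒ V=57.9673 exercise | (k=5,j=2): S=84.3468, (K−S)⁺=45.3732, hold=43.8435 ⇒ V=45.3732 exercise | (k=5,j=3): S=99.1514, (K−S)⁺=30.5686, hold=29.0389 ⇒ V=30.5686 exercise | (k=5,j=4): S=116.5546, (K−S)⁺=13.1654, hold=13.4230 ⇒ V=13.4230 continue | (k=5,j=5): S=137.0124, (K−S)⁺=0.0000, hold=3.2765 ⇒ V=3.2765 continue  boundary S*=99.1514
step 4: (k=4,j=0): S=66.1794, (K−S)⁺=63.5406, hold=62.0109 ⇒ V=63.5406 exercise | (k=4,j=1): S=77.7953, (K−S)⁺=51.9247, hold=50.3950 ⇒ V=51.9247 exercise | (k=4,j=2): S=91.4500, (K−S)⁺=38.2700, hold=36.7403 ⇒ V=38.2700 exercise | (k=4,j=3): S=107.5014, (K−S)⁺=22.2186, hold=20.8298 ⇒ V=22.2186 exercise | (k=4,j=4): S=126.3702, (K−S)⁺=3.3498, hold=7.7147 ⇒ V=7.7147 continue  boundary S*=107.5014
step 3: (k=3,j=0): S=71.7527, (K−S)⁺=57.9673, hold=56.4376 ⇒ V=57.9673 exercise | (k=3,j=1): S=84.3468, (K−S)⁺=45.3732, hold=43.8435 ⇒ V=45.3732 exercise | (k=3,j=2): S=99.1514, (K−S)⁺=30.5686, hold=29.0389 ⇒ V=30.5686 exercise | (k=3,j=3): S=116.5546, (K−S)⁺=13.1654, hold=14.0232 ⇒ V=14.0232 continue  boundary S*=99.1514
step 2: (k=2,j=0): S=77.7953, (K−S)⁺=51.9247, hold=50.3950 ⇒ V=51.9247 exercise | (k=2,j=1): S=91.4500, (K−S)⁺=38.2700, hold=36.7403 ⇒ V=38.2700 exercise | (k=2,j=2): S=107.5014, (K−S)⁺=22.2186, hold=21.1581 ⇒ V=22.2186 exercise  boundary S*=107.5014
step 1: (k=1,j=0): S=84.3468, (K−S)⁺=45.3732, hold=43.8435 ⇒ V=45.3732 exercise | (k=1,j=1): S=99.1514, (K−S)⁺=30.5686, hold=29.0389 ⇒ V=30.5686 exercise  boundary S*=99.1514
step 0: (k=0,j=0): S=91.4500, (K−S)⁺=38.2700, hold=36.7403 ⇒ V=38.2700 exercise  boundary S*=91.4500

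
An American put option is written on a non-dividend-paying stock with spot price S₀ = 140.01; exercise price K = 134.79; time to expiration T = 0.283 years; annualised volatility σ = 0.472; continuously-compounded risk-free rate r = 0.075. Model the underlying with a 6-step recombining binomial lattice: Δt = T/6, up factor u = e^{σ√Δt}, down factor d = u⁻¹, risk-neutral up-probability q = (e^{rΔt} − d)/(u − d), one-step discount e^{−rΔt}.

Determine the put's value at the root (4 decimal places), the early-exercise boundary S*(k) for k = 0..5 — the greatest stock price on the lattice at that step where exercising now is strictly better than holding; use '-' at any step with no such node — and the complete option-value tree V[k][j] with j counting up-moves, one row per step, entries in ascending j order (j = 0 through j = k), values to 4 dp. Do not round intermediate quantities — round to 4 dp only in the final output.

price = 10.1699
boundary = - - - 102.9444 92.9145 102.9444
tree:
10.1699
15.4614 4.7720
22.6887 8.1001 1.3651
31.8456 13.3843 2.6949 0.0000
41.8755 21.2769 5.3201 0.0000 0.0000
50.9281 31.8456 10.5025 0.0000 0.0000 0.0000
59.0987 41.8755 20.7332 0.0000 0.0000 0.0000 0.0000

Δt=0.04717, u=1.10795, d=0.90257, q=0.49165, disc=e^(-rΔt)=0.99647
k=6 terminal: V=max(K-S,0) → 59.0987 41.8755 20.7332 0.0000 0.0000 0.0000 0.0000
k=5: j=0 S=83.8619 intr=50.9281 cont=50.4521 V=50.9281[EX]; j=1 S=102.9444 intr=31.8456 cont=31.3697 V=31.8456[EX]; j=2 S=126.3689 intr=8.4211 cont=10.5025 V=10.5025[hold]; j=3 S=155.1236 intr=0.0000 cont=0.0000 V=0.0000[hold]; j=4 S=190.4213 intr=0.0000 cont=0.0000 V=0.0000[hold]; j=5 S=233.7509 intr=0.0000 cont=0.0000 V=0.0000[hold]  S*(5)=102.9444
k=4: j=0 S=92.9145 intr=41.8755 cont=41.3995 V=41.8755[EX]; j=1 S=114.0568 intr=20.7332 cont=21.2769 V=21.2769[hold]; j=2 S=140.0100 intr=0.0000 cont=5.3201 V=5.3201[hold]; j=3 S=171.8687 intr=0.0000 cont=0.0000 V=0.0000[hold]; j=4 S=210.9767 intr=0.0000 cont=0.0000 V=0.0000[hold]  S*(4)=92.9145
k=3: j=0 S=102.9444 intr=31.8456 cont=31.6360 V=31.8456[EX]; j=1 S=126.3689 intr=8.4211 cont=13.3843 V=13.3843[hold]; j=2 S=155.1236 intr=0.0000 cont=2.6949 V=2.6949[hold]; j=3 S=190.4213 intr=0.0000 cont=0.0000 V=0.0000[hold]  S*(3)=102.9444
k=2: j=0 S=114.0568 intr=20.7332 cont=22.6887 V=22.6887[hold]; j=1 S=140.0100 intr=0.0000 cont=8.1001 V=8.1001[hold]; j=2 S=171.8687 intr=0.0000 cont=1.3651 V=1.3651[hold]  S*(2)=-
k=1: j=0 S=126.3689 intr=8.4211 cont=15.4614 V=15.4614[hold]; j=1 S=155.1236 intr=0.0000 cont=4.7720 V=4.7720[hold]  S*(1)=-
k=0: j=0 S=140.0100 intr=0.0000 cont=10.1699 V=10.1699[hold]  S*(0)=-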